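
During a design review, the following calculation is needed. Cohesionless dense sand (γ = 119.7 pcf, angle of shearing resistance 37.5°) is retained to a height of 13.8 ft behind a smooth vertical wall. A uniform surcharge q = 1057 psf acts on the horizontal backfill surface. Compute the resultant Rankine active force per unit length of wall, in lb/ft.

6320 lb/ft

K_a = tan²(45° − φ/2) = 0.2432.
Soil triangle: ½ K_a γ H² = 0.5×0.2432×119.7×13.8² = 2772 lb/ft.
Surcharge rectangle: K_a q H = 0.2432×1057×13.8 = 3547 lb/ft.
Total = 2772 + 3547 = 6319 lb/ft.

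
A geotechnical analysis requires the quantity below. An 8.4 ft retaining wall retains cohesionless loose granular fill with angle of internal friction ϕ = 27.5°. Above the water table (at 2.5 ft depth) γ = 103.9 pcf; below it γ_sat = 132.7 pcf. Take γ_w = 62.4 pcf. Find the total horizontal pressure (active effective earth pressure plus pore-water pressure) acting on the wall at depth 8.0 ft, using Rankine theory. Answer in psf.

581 psf

K_a = (1 − sin φ)/(1 + sin φ) = 0.3682.
γ' = 132.7 − 62.4 = 70.30 pcf.
Effective vertical stress at 8.0 ft: σ'_v = 103.9×2.5 + 70.30×5.50 = 646.4 psf.
σ'_h = K_a σ'_v = 0.3682 × 646.4 = 238.0 psf; u = γ_w × 5.50 = 343.2 psf.
Total σ_h = 238.0 + 343.2 = 581.2 psf.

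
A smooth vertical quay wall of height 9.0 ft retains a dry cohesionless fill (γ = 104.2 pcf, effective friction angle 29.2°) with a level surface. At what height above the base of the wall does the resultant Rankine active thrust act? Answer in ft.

3.00 ft

K_a = 0.3442.
The pressure distribution is triangular, so the resultant acts at H/3 above the base = 9.0/3 = 3.000 ft.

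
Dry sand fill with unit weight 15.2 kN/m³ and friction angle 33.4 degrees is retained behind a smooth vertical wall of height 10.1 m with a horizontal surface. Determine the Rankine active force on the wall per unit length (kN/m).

K_a = tan²(45° − φ/2) = 0.2899.
P_a = ½ K_a γ H² = 0.5 × 0.2899 × 15.2 × 10.1² = 224.8 kN/m.

225 kN/m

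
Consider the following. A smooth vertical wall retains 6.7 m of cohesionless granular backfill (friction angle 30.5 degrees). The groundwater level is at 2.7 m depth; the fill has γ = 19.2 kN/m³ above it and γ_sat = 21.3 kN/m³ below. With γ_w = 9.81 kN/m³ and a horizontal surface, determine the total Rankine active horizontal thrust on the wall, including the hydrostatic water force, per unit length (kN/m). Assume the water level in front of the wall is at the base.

K_a = tan²(45° − φ/2) = 0.3267.
γ' = 21.3 − 9.81 = 11.49 kN/m³. Depth below WT = 4.0 m.
σ'_h at WT = K_a γ d_w = 16.93 kPa; at base = 16.93 + K_a γ' × 4.0 = 31.95 kPa.
P₁ (0–2.7 m) = ½×16.93×2.7 = 22.86. P₂ (2.7–6.7 m) = ½(16.93+31.95)×4.0 = 97.76.
P_w = ½ γ_w h₂² = 0.5×9.81×4.0² = 78.48. Total = 22.86+97.76+78.48 = 199.1 kN/m.

199 kN/m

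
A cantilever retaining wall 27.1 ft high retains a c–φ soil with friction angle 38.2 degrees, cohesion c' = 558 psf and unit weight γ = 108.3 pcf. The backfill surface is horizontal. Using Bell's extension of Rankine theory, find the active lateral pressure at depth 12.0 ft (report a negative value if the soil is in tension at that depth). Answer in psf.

-235 psf

K_a = (1 − sin φ)/(1 + sin φ) = 0.2358.
σ_a = K_a γ z − 2c√K_a = 0.2358×108.3×12.0 − 2×558×0.4856 = -235.5 psf.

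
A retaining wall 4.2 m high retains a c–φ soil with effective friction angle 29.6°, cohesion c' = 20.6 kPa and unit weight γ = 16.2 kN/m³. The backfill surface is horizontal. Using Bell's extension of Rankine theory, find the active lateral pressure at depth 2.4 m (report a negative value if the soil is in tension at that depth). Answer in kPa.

K_a = (1 − sin φ)/(1 + sin φ) = 0.3387.
σ_a = K_a γ z − 2c√K_a = 0.3387×16.2×2.4 − 2×20.6×0.5820 = -10.81 kPa.

-10.8 kPa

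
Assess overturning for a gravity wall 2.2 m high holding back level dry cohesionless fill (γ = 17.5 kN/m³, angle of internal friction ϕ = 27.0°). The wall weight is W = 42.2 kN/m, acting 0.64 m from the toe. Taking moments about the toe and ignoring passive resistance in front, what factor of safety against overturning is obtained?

K_a = tan²(45° − 27.0°/2) = 0.3755.
P_a = ½K_aγH² = 0.5×0.3755×17.5×2.2² = 15.90 kN/m, acting at H/3 = 0.7333 m above the base.
Overturning moment M_o = P_a × H/3 = 15.90 × 0.7333 = 11.66.
Resisting moment M_r = W × 0.64 = 42.2 × 0.64 = 27.01.
FS_overturning = M_r/M_o = 27.01/11.66 = 2.316.

2.32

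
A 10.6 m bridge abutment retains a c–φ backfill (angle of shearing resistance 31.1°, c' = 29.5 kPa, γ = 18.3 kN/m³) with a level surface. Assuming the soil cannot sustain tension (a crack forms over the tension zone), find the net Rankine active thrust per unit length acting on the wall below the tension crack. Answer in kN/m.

K_a = 0.3188; √K_a = 0.5646.
Tension-crack depth z_c = 2c/(γ√K_a) = 2×29.5/(18.3×0.5646) = 5.710 m.
σ_a at base = K_a γ H − 2c√K_a = 0.3188×18.3×10.6 − 2×29.5×0.5646 = 28.53 kPa.
P_a = ½ × 28.53 × (H − z_c) = 0.5×28.53×4.890 = 69.75 kN/m.

69.7 kN/m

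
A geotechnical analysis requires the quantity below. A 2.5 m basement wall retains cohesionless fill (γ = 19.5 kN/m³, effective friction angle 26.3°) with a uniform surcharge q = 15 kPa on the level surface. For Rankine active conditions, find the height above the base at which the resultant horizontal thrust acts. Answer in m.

0.992 m

K_a = 0.3859.
Triangular part P₁ = ½K_aγH² = 23.52 at H/3 = 0.8333 m; rectangular part P₂ = K_a q H = 14.47 at H/2 = 1.250 m.
ȳ = (P₁·0.8333 + P₂·1.250)/(P₁+P₂) = 0.9921 m.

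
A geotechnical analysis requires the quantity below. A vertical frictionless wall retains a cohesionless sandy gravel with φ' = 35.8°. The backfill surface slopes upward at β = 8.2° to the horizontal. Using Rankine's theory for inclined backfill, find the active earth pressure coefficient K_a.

K_a = cos β · (cos β − √(cos²β − cos²φ)) / (cos β + √(cos²β − cos²φ)).
cos β = 0.9898, cos φ = 0.8111, √(cos²β − cos²φ) = 0.5673.
K_a = 0.9898 × (0.9898 − 0.5673)/(0.9898 + 0.5673) = 0.2686.

0.269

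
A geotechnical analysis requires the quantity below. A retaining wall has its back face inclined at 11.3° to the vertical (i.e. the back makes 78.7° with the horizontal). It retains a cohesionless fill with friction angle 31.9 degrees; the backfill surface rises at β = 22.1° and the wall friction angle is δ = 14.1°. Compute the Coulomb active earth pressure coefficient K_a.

0.536

K_a = sin²(α+φ) / [sin²α · sin(α−δ) · (1 + √{sin(φ+δ)sin(φ−β) / (sin(α−δ)sin(α+β))})²].
With α = 78.7°, φ = 31.9°, δ = 14.1°, β = 22.1°: K_a = 0.5363.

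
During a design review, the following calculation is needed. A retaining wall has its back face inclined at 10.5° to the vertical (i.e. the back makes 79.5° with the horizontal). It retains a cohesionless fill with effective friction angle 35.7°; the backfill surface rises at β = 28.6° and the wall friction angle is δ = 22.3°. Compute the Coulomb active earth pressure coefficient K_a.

K_a = sin²(α+φ) / [sin²α · sin(α−δ) · (1 + √{sin(φ+δ)sin(φ−β) / (sin(α−δ)sin(α+β))})²].
With α = 79.5°, φ = 35.7°, δ = 22.3°, β = 28.6°: K_a = 0.5429.

0.543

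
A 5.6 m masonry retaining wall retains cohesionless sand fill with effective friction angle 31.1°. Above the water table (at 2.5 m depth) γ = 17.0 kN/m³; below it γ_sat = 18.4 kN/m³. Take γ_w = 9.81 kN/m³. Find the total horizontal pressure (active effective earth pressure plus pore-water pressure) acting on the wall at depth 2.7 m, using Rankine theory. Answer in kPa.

16.1 kPa

K_a = (1 − sin φ)/(1 + sin φ) = 0.3188.
γ' = 18.4 − 9.81 = 8.590 kN/m³.
Effective vertical stress at 2.7 m: σ'_v = 17.0×2.5 + 8.590×0.200 = 44.22 kPa.
σ'_h = K_a σ'_v = 0.3188 × 44.22 = 14.10 kPa; u = γ_w × 0.200 = 1.962 kPa.
Total σ_h = 14.10 + 1.962 = 16.06 kPa.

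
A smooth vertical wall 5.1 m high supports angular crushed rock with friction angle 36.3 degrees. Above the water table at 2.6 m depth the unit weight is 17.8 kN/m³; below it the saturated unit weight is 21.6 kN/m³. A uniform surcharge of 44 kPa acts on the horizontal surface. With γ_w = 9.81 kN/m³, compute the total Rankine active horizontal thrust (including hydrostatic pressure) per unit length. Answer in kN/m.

143 kN/m

K_a = tan²(45° − φ/2) = 0.2563.
γ' = 21.6 − 9.81 = 11.79 kN/m³. h₂ = H − d_w = 2.5 m.
σ'_h: at surface K_a·q = 11.28; at WT K_a(q+γd_w) = 23.14; at base K_a(q+γd_w+γ'h₂) = 30.69 kPa.
P₁ = ½(11.28+23.14)×2.6 = 44.74; P₂ = ½(23.14+30.69)×2.5 = 67.28; P_w = ½γ_w h₂² = 30.66.
Total = 44.74+67.28+30.66 = 142.7 kN/m.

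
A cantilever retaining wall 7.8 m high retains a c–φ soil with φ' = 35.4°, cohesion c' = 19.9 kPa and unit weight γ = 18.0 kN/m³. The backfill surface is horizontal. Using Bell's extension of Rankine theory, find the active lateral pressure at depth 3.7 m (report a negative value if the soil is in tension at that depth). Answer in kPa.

-2.80 kPa

K_a = (1 − sin φ)/(1 + sin φ) = 0.2664.
σ_a = K_a γ z − 2c√K_a = 0.2664×18.0×3.7 − 2×19.9×0.5161 = -2.800 kPa.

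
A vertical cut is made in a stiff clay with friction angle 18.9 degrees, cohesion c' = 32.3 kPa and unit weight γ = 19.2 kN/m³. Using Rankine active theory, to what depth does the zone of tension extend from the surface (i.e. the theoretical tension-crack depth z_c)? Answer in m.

4.71 m

K_a = tan²(45° − 18.9°/2) = 0.5107; √K_a = 0.7146.
The active pressure is zero where K_a γ z = 2c√K_a, so z_c = 2c/(γ√K_a) = 2×32.3/(19.2×0.7146) = 4.708 m.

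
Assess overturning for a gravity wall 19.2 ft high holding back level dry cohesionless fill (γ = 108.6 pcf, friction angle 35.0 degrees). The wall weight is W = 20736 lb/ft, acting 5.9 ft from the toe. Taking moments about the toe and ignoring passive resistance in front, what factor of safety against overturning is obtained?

3.52

K_a = tan²(45° − 35.0°/2) = 0.2710.
P_a = ½K_aγH² = 0.5×0.2710×108.6×19.2² = 5424 lb/ft, acting at H/3 = 6.400 ft above the base.
Overturning moment M_o = P_a × H/3 = 5424 × 6.400 = 34720.
Resisting moment M_r = W × 5.9 = 20736 × 5.9 = 122300.
FS_overturning = M_r/M_o = 122300/34720 = 3.524.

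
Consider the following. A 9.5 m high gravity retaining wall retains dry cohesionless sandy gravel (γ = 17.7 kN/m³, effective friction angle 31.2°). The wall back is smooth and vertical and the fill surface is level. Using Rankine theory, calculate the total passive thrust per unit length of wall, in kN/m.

K_p = tan²(45° + φ/2) = 3.150.
P_p = ½ K_p γ H² = 0.5 × 3.150 × 17.7 × 9.5² = 2516 kN/m.

2520 kN/m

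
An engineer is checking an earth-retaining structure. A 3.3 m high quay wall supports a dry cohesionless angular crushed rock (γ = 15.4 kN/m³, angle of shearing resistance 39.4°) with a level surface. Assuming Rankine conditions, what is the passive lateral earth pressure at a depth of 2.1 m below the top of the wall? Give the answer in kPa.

145 kPa

K_p = (1 + sin φ)/(1 − sin φ) = 4.475.
σ_h = K_p γ z = 4.475 × 15.4 × 2.1 = 144.7 kPa.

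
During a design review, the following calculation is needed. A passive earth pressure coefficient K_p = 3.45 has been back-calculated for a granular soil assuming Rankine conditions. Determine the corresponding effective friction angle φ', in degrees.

33.4°

K_p = (1+sin φ)/(1−sin φ) ⇒ sin φ = (K_p − 1)/(K_p + 1) = 0.5506.
φ = arcsin(0.5506) = 33.41°.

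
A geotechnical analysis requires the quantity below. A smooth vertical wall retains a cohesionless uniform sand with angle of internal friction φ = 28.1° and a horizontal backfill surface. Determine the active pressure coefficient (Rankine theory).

K_a = (1 − sin φ)/(1 + sin φ) = (1 − sin 28.1°)/(1 + sin 28.1°) = 0.3596.

0.360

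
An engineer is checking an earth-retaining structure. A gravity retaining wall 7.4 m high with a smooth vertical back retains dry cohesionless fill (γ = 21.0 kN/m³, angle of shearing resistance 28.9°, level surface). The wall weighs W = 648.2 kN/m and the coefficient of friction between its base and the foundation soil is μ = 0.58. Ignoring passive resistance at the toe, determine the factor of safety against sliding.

K_a = tan²(45° − 28.9°/2) = 0.3484.
P_a = ½K_aγH² = 0.5×0.3484×21.0×7.4² = 200.3 kN/m, acting at H/3 = 2.467 m above the base.
FS_sliding = μW / P_a = 0.58×648.2 / 200.3 = 1.877.

1.88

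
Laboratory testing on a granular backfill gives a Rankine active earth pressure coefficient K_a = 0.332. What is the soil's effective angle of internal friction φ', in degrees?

30.1°

K_a = tan²(45° − φ/2) ⇒ 45° − φ/2 = arctan(√0.332) = 29.95°.
φ = 2(45° − 29.95°) = 30.10°.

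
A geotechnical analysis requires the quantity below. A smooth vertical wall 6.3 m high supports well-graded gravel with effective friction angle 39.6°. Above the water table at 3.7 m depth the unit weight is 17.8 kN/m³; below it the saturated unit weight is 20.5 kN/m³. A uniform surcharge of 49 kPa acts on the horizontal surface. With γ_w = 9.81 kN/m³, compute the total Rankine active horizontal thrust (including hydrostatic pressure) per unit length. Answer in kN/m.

174 kN/m

K_a = tan²(45° − φ/2) = 0.2214.
γ' = 20.5 − 9.81 = 10.69 kN/m³. h₂ = H − d_w = 2.6 m.
σ'_h: at surface K_a·q = 10.85; at WT K_a(q+γd_w) = 25.43; at base K_a(q+γd_w+γ'h₂) = 31.59 kPa.
P₁ = ½(10.85+25.43)×3.7 = 67.12; P₂ = ½(25.43+31.59)×2.6 = 74.13; P_w = ½γ_w h₂² = 33.16.
Total = 67.12+74.13+33.16 = 174.4 kN/m.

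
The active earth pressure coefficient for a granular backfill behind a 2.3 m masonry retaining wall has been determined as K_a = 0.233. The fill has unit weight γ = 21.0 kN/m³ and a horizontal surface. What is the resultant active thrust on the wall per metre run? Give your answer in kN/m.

12.9 kN/m

P = ½ K_a γ H² = 0.5 × 0.233 × 21.0 × 2.3² = 12.94 kN/m.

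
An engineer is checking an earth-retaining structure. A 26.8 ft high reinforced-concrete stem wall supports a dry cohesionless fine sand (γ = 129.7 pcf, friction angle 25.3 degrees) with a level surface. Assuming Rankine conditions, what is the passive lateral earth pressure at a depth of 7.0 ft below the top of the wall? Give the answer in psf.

K_p = (1 + sin φ)/(1 − sin φ) = 2.493.
σ_h = K_p γ z = 2.493 × 129.7 × 7.0 = 2263 psf.

2260 psf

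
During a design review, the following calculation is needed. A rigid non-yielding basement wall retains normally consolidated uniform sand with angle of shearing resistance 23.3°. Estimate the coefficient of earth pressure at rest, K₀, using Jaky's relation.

K₀ = 1 − sin φ' = 1 − sin 23.3° = 0.6045.

0.604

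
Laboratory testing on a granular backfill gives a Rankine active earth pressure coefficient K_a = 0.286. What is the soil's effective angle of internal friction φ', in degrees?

K_a = tan²(45° − φ/2) ⇒ 45° − φ/2 = arctan(√0.286) = 28.14°.
φ = 2(45° − 28.14°) = 33.73°.

33.7°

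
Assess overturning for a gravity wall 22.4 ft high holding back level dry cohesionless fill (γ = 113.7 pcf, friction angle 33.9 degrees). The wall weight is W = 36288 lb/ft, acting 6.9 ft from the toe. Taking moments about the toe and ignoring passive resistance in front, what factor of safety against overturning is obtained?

4.14

K_a = tan²(45° − 33.9°/2) = 0.2839.
P_a = ½K_aγH² = 0.5×0.2839×113.7×22.4² = 8098 lb/ft, acting at H/3 = 7.467 ft above the base.
Overturning moment M_o = P_a × H/3 = 8098 × 7.467 = 60470.
Resisting moment M_r = W × 6.9 = 36288 × 6.9 = 250400.
FS_overturning = M_r/M_o = 250400/60470 = 4.141.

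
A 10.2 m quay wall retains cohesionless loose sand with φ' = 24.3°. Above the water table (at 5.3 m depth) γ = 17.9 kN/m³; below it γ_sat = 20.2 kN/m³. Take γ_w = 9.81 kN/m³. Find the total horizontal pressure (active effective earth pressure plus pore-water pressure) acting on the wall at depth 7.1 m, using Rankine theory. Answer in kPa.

65.0 kPa

K_a = (1 − sin φ)/(1 + sin φ) = 0.4169.
γ' = 20.2 − 9.81 = 10.39 kN/m³.
Effective vertical stress at 7.1 m: σ'_v = 17.9×5.3 + 10.39×1.80 = 113.6 kPa.
σ'_h = K_a σ'_v = 0.4169 × 113.6 = 47.35 kPa; u = γ_w × 1.80 = 17.66 kPa.
Total σ_h = 47.35 + 17.66 = 65.01 kPa.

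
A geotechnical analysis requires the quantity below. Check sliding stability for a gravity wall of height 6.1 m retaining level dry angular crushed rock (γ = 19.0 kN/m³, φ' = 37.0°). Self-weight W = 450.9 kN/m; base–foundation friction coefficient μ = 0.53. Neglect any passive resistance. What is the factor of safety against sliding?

K_a = tan²(45° − 37.0°/2) = 0.2486.
P_a = ½K_aγH² = 0.5×0.2486×19.0×6.1² = 87.87 kN/m, acting at H/3 = 2.033 m above the base.
FS_sliding = μW / P_a = 0.53×450.9 / 87.87 = 2.720.

2.72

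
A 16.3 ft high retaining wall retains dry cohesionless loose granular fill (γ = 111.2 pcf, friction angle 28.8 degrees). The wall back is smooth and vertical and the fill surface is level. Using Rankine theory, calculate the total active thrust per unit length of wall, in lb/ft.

5170 lb/ft

K_a = tan²(45° − φ/2) = 0.3498.
P_a = ½ K_a γ H² = 0.5 × 0.3498 × 111.2 × 16.3² = 5167 lb/ft.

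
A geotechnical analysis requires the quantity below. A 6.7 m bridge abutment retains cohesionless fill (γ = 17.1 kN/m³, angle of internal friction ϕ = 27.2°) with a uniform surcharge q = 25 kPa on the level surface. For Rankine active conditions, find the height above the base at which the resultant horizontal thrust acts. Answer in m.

K_a = 0.3726.
Triangular part P₁ = ½K_aγH² = 143.0 at H/3 = 2.233 m; rectangular part P₂ = K_a q H = 62.41 at H/2 = 3.350 m.
ȳ = (P₁·2.233 + P₂·3.350)/(P₁+P₂) = 2.573 m.

2.57 m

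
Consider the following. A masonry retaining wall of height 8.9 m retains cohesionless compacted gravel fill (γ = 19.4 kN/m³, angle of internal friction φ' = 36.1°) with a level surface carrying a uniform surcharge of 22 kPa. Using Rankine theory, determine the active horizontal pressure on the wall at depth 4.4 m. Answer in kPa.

27.8 kPa

K_a = (1 − sin φ)/(1 + sin φ) = 0.2585.
σ_v = γz + q = 19.4 × 4.4 + 22 = 107.4 kPa.
σ_h = K_a σ_v = 0.2585 × 107.4 = 27.75 kPa.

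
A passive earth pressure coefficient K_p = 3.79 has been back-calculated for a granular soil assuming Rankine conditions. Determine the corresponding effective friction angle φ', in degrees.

35.6°

K_p = (1+sin φ)/(1−sin φ) ⇒ sin φ = (K_p − 1)/(K_p + 1) = 0.5825.
φ = arcsin(0.5825) = 35.62°.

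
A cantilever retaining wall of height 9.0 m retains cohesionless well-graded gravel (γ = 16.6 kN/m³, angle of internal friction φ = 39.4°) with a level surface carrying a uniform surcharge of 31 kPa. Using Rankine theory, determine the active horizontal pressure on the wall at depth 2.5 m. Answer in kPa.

K_a = (1 − sin φ)/(1 + sin φ) = 0.2234.
σ_v = γz + q = 16.6 × 2.5 + 31 = 72.50 kPa.
σ_h = K_a σ_v = 0.2234 × 72.50 = 16.20 kPa.

16.2 kPa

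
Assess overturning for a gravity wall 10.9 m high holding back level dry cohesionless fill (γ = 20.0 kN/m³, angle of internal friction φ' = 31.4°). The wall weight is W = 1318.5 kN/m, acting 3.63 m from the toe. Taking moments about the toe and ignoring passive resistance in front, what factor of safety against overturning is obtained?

3.52

K_a = tan²(45° − 31.4°/2) = 0.3149.
P_a = ½K_aγH² = 0.5×0.3149×20.0×10.9² = 374.2 kN/m, acting at H/3 = 3.633 m above the base.
Overturning moment M_o = P_a × H/3 = 374.2 × 3.633 = 1359.
Resisting moment M_r = W × 3.63 = 1318.5 × 3.63 = 4786.
FS_overturning = M_r/M_o = 4786/1359 = 3.521.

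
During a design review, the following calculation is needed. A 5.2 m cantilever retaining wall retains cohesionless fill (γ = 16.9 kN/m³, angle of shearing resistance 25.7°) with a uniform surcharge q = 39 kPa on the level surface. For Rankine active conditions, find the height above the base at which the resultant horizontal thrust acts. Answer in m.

K_a = 0.3950.
Triangular part P₁ = ½K_aγH² = 90.26 at H/3 = 1.733 m; rectangular part P₂ = K_a q H = 80.11 at H/2 = 2.600 m.
ȳ = (P₁·1.733 + P₂·2.600)/(P₁+P₂) = 2.141 m.

2.14 m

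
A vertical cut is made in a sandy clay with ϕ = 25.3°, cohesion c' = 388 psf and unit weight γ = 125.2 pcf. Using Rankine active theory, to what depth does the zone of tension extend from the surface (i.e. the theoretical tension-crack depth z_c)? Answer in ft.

K_a = tan²(45° − 25.3°/2) = 0.4012; √K_a = 0.6334.
The active pressure is zero where K_a γ z = 2c√K_a, so z_c = 2c/(γ√K_a) = 2×388/(125.2×0.6334) = 9.785 ft.

9.79 ft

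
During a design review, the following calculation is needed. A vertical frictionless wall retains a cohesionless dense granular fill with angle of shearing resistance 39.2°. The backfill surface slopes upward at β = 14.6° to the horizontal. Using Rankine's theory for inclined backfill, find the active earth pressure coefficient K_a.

0.243

K_a = cos β · (cos β − √(cos²β − cos²φ)) / (cos β + √(cos²β − cos²φ)).
cos β = 0.9677, cos φ = 0.7749, √(cos²β − cos²φ) = 0.5796.
K_a = 0.9677 × (0.9677 − 0.5796)/(0.9677 + 0.5796) = 0.2427.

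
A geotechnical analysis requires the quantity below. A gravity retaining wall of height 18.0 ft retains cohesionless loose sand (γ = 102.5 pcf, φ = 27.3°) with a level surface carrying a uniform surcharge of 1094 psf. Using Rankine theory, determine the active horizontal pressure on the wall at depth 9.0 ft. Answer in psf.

748 psf

K_a = (1 − sin φ)/(1 + sin φ) = 0.3711.
σ_v = γz + q = 102.5 × 9.0 + 1094 = 2016 psf.
σ_h = K_a σ_v = 0.3711 × 2016 = 748.4 psf.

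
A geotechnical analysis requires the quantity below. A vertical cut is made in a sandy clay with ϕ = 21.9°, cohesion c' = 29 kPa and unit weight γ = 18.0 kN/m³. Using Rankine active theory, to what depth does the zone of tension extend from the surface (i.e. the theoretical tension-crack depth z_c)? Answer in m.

K_a = tan²(45° − 21.9°/2) = 0.4567; √K_a = 0.6758.
The active pressure is zero where K_a γ z = 2c√K_a, so z_c = 2c/(γ√K_a) = 2×29/(18.0×0.6758) = 4.768 m.

4.77 m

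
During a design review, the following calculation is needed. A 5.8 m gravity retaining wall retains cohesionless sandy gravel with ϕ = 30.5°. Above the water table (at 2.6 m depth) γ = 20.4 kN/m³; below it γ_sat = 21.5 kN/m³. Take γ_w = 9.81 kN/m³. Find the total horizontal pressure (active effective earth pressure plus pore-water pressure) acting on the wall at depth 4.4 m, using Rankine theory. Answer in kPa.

41.9 kPa

K_a = (1 − sin φ)/(1 + sin φ) = 0.3267.
γ' = 21.5 − 9.81 = 11.69 kN/m³.
Effective vertical stress at 4.4 m: σ'_v = 20.4×2.6 + 11.69×1.80 = 74.08 kPa.
σ'_h = K_a σ'_v = 0.3267 × 74.08 = 24.20 kPa; u = γ_w × 1.80 = 17.66 kPa.
Total σ_h = 24.20 + 17.66 = 41.86 kPa.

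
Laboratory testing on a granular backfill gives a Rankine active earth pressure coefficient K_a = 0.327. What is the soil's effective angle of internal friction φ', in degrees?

K_a = tan²(45° − φ/2) ⇒ 45° − φ/2 = arctan(√0.327) = 29.76°.
φ = 2(45° − 29.76°) = 30.47°.

30.5°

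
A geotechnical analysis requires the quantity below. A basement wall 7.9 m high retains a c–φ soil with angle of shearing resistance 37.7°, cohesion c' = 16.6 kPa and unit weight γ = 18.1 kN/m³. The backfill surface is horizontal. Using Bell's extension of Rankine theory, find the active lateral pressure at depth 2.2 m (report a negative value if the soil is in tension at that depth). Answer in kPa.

K_a = (1 − sin φ)/(1 + sin φ) = 0.2411.
σ_a = K_a γ z − 2c√K_a = 0.2411×18.1×2.2 − 2×16.6×0.4910 = -6.701 kPa.

-6.70 kPa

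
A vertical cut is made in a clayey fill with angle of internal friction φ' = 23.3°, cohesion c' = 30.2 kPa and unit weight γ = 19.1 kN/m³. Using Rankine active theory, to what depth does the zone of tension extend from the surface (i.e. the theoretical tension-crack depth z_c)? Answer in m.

K_a = tan²(45° − 23.3°/2) = 0.4331; √K_a = 0.6581.
The active pressure is zero where K_a γ z = 2c√K_a, so z_c = 2c/(γ√K_a) = 2×30.2/(19.1×0.6581) = 4.805 m.

4.81 m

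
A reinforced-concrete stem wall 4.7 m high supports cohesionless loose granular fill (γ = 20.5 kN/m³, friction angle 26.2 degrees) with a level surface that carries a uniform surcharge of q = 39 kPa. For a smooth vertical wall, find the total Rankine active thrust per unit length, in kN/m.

159 kN/m

K_a = tan²(45° − φ/2) = 0.3874.
Soil triangle: ½ K_a γ H² = 0.5×0.3874×20.5×4.7² = 87.72 kN/m.
Surcharge rectangle: K_a q H = 0.3874×39×4.7 = 71.02 kN/m.
Total = 87.72 + 71.02 = 158.7 kN/m.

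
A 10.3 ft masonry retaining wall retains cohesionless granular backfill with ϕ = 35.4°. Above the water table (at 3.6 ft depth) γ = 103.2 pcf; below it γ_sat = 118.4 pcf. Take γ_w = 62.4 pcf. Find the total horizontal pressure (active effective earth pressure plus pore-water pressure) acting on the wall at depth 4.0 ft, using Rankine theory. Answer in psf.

130 psf

K_a = (1 − sin φ)/(1 + sin φ) = 0.2664.
γ' = 118.4 − 62.4 = 56.00 pcf.
Effective vertical stress at 4.0 ft: σ'_v = 103.2×3.6 + 56.00×0.400 = 393.9 psf.
σ'_h = K_a σ'_v = 0.2664 × 393.9 = 104.9 psf; u = γ_w × 0.400 = 24.96 psf.
Total σ_h = 104.9 + 24.96 = 129.9 psf.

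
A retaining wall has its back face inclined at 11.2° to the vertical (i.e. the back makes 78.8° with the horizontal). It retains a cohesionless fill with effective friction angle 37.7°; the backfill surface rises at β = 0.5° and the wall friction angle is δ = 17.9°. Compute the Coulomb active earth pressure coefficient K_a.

K_a = sin²(α+φ) / [sin²α · sin(α−δ) · (1 + √{sin(φ+δ)sin(φ−β) / (sin(α−δ)sin(α+β))})²].
With α = 78.8°, φ = 37.7°, δ = 17.9°, β = 0.5°: K_a = 0.3067.

0.307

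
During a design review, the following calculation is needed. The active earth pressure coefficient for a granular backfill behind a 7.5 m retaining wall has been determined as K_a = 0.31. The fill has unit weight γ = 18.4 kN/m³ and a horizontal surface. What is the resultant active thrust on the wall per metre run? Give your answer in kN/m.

P = ½ K_a γ H² = 0.5 × 0.31 × 18.4 × 7.5² = 160.4 kN/m.

160 kN/m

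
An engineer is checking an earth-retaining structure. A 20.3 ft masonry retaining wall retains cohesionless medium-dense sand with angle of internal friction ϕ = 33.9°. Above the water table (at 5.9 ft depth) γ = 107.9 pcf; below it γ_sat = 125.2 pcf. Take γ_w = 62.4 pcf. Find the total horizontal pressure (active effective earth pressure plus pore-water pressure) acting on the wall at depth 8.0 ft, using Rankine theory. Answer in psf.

K_a = (1 − sin φ)/(1 + sin φ) = 0.2839.
γ' = 125.2 − 62.4 = 62.80 pcf.
Effective vertical stress at 8.0 ft: σ'_v = 107.9×5.9 + 62.80×2.10 = 768.5 psf.
σ'_h = K_a σ'_v = 0.2839 × 768.5 = 218.2 psf; u = γ_w × 2.10 = 131.0 psf.
Total σ_h = 218.2 + 131.0 = 349.2 psf.

349 psf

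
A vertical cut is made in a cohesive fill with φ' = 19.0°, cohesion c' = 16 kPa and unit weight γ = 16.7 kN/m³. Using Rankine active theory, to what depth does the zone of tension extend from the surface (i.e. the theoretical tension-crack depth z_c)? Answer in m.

2.69 m

K_a = tan²(45° − 19.0°/2) = 0.5088; √K_a = 0.7133.
The active pressure is zero where K_a γ z = 2c√K_a, so z_c = 2c/(γ√K_a) = 2×16/(16.7×0.7133) = 2.686 m.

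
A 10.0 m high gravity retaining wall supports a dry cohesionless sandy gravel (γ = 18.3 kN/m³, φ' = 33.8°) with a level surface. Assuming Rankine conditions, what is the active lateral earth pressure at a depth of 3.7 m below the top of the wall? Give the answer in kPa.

19.3 kPa

K_a = (1 − sin φ)/(1 + sin φ) = 0.2851.
σ_h = K_a γ z = 0.2851 × 18.3 × 3.7 = 19.30 kPa.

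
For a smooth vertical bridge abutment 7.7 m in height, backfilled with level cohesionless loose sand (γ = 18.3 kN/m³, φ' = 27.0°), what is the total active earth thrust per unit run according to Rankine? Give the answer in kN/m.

204 kN/m

K_a = tan²(45° − φ/2) = 0.3755.
P_a = ½ K_a γ H² = 0.5 × 0.3755 × 18.3 × 7.7² = 203.7 kN/m.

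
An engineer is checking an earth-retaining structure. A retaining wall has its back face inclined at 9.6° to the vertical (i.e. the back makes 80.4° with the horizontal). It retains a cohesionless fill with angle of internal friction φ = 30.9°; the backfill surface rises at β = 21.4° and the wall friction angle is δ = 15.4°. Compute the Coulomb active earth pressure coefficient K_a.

K_a = sin²(α+φ) / [sin²α · sin(α−δ) · (1 + √{sin(φ+δ)sin(φ−β) / (sin(α−δ)sin(α+β))})²].
With α = 80.4°, φ = 30.9°, δ = 15.4°, β = 21.4°: K_a = 0.5274.

0.527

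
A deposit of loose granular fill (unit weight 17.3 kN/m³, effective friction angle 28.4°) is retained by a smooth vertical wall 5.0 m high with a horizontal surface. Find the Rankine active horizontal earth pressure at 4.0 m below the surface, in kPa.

K_a = (1 − sin φ)/(1 + sin φ) = 0.3554.
σ_h = K_a γ z = 0.3554 × 17.3 × 4.0 = 24.59 kPa.

24.6 kPa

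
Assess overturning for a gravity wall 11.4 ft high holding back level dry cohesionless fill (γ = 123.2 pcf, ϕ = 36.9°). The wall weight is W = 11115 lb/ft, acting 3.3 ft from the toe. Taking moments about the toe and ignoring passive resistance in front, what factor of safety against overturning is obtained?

4.83

K_a = tan²(45° − 36.9°/2) = 0.2497.
P_a = ½K_aγH² = 0.5×0.2497×123.2×11.4² = 1999 lb/ft, acting at H/3 = 3.800 ft above the base.
Overturning moment M_o = P_a × H/3 = 1999 × 3.800 = 7595.
Resisting moment M_r = W × 3.3 = 11115 × 3.3 = 36680.
FS_overturning = M_r/M_o = 36680/7595 = 4.829.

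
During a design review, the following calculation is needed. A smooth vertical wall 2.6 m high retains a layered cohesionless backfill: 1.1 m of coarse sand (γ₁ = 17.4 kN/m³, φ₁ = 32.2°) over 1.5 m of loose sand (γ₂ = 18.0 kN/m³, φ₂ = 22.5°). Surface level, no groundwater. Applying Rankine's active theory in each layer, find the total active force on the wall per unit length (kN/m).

25.1 kN/m

K_a1 = tan²(45°−32.2°/2) = 0.3047; K_a2 = tan²(45°−22.5°/2) = 0.4465.
Layer 1: σ at base = K_a1 γ₁ h₁ = 5.833 kPa; P₁ = ½×5.833×1.1 = 3.208.
Layer 2: σ_v at top = γ₁h₁ = 19.14; σ_h top = K_a2×19.14 = 8.545; σ_h base = K_a2×(19.14+18.0×1.5) = 20.60.
P₂ = ½(8.545+20.60)×1.5 = 21.86. Total P_a = 3.208+21.86 = 25.07 kN/m.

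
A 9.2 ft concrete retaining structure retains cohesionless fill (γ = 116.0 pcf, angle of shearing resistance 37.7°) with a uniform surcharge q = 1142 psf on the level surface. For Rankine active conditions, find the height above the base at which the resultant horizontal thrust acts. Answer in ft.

K_a = 0.2411.
Triangular part P₁ = ½K_aγH² = 1183 at H/3 = 3.067 ft; rectangular part P₂ = K_a q H = 2533 at H/2 = 4.600 ft.
ȳ = (P₁·3.067 + P₂·4.600)/(P₁+P₂) = 4.112 ft.

4.11 ft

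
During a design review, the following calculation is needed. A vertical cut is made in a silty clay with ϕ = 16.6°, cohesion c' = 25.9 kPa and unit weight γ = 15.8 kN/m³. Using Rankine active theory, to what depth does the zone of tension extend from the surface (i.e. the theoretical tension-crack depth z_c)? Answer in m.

K_a = tan²(45° − 16.6°/2) = 0.5556; √K_a = 0.7454.
The active pressure is zero where K_a γ z = 2c√K_a, so z_c = 2c/(γ√K_a) = 2×25.9/(15.8×0.7454) = 4.398 m.

4.40 m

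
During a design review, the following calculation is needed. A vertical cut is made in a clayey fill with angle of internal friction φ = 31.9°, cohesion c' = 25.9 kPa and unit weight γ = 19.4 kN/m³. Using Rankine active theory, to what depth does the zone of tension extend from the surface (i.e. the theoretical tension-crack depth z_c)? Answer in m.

4.81 m

K_a = tan²(45° − 31.9°/2) = 0.3085; √K_a = 0.5555.
The active pressure is zero where K_a γ z = 2c√K_a, so z_c = 2c/(γ√K_a) = 2×25.9/(19.4×0.5555) = 4.807 m.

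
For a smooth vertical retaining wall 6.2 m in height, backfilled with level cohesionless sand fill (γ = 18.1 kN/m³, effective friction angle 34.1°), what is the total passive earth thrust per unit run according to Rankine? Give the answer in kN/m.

K_p = tan²(45° + φ/2) = 3.552.
P_p = ½ K_p γ H² = 0.5 × 3.552 × 18.1 × 6.2² = 1236 kN/m.

1240 kN/m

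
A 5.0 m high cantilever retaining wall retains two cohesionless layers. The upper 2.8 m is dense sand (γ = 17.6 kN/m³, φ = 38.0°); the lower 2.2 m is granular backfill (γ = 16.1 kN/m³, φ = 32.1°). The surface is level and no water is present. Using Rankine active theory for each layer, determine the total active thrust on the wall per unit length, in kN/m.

61.5 kN/m

K_a1 = tan²(45°−38.0°/2) = 0.2379; K_a2 = tan²(45°−32.1°/2) = 0.3060.
Layer 1: σ at base = K_a1 γ₁ h₁ = 11.72 kPa; P₁ = ½×11.72×2.8 = 16.41.
Layer 2: σ_v at top = γ₁h₁ = 49.28; σ_h top = K_a2×49.28 = 15.08; σ_h base = K_a2×(49.28+16.1×2.2) = 25.92.
P₂ = ½(15.08+25.92)×2.2 = 45.10. Total P_a = 16.41+45.10 = 61.51 kN/m.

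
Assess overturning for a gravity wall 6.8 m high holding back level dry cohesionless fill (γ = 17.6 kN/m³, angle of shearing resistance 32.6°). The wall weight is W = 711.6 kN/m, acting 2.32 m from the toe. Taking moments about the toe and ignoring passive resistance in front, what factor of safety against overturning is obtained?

K_a = tan²(45° − 32.6°/2) = 0.2997.
P_a = ½K_aγH² = 0.5×0.2997×17.6×6.8² = 122.0 kN/m, acting at H/3 = 2.267 m above the base.
Overturning moment M_o = P_a × H/3 = 122.0 × 2.267 = 276.5.
Resisting moment M_r = W × 2.32 = 711.6 × 2.32 = 1651.
FS_overturning = M_r/M_o = 1651/276.5 = 5.972.

5.97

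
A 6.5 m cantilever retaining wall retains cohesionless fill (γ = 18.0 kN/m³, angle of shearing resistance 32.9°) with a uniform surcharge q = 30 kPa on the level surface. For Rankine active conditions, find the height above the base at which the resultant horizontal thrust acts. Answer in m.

2.53 m

K_a = 0.2960.
Triangular part P₁ = ½K_aγH² = 112.6 at H/3 = 2.167 m; rectangular part P₂ = K_a q H = 57.73 at H/2 = 3.250 m.
ȳ = (P₁·2.167 + P₂·3.250)/(P₁+P₂) = 2.534 m.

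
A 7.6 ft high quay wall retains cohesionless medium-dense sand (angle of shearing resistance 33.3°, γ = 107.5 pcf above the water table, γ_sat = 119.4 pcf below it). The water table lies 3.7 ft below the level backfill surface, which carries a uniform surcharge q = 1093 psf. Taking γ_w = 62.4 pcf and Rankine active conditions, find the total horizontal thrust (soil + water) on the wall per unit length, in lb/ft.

K_a = tan²(45° − φ/2) = 0.2911.
γ' = 119.4 − 62.4 = 57.00 pcf. h₂ = H − d_w = 3.9 ft.
σ'_h: at surface K_a·q = 318.2; at WT K_a(q+γd_w) = 434.0; at base K_a(q+γd_w+γ'h₂) = 498.7 psf.
P₁ = ½(318.2+434.0)×3.7 = 1392; P₂ = ½(434.0+498.7)×3.9 = 1819; P_w = ½γ_w h₂² = 474.6.
Total = 1392+1819+474.6 = 3685 lb/ft.

3690 lb/ft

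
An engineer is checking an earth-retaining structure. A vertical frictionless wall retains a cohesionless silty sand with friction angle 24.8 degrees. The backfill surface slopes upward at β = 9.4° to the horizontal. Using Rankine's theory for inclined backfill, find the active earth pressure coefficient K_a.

K_a = cos β · (cos β − √(cos²β − cos²φ)) / (cos β + √(cos²β − cos²φ)).
cos β = 0.9866, cos φ = 0.9078, √(cos²β − cos²φ) = 0.3863.
K_a = 0.9866 × (0.9866 − 0.3863)/(0.9866 + 0.3863) = 0.4313.

0.431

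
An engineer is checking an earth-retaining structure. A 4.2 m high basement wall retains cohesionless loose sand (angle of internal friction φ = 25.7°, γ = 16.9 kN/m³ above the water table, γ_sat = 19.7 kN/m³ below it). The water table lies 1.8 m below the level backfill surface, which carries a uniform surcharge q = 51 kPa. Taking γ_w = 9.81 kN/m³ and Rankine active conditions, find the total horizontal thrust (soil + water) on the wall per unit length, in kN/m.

164 kN/m

K_a = tan²(45° − φ/2) = 0.3950.
γ' = 19.7 − 9.81 = 9.890 kN/m³. h₂ = H − d_w = 2.4 m.
σ'_h: at surface K_a·q = 20.15; at WT K_a(q+γd_w) = 32.16; at base K_a(q+γd_w+γ'h₂) = 41.54 kPa.
P₁ = ½(20.15+32.16)×1.8 = 47.08; P₂ = ½(32.16+41.54)×2.4 = 88.44; P_w = ½γ_w h₂² = 28.25.
Total = 47.08+88.44+28.25 = 163.8 kN/m.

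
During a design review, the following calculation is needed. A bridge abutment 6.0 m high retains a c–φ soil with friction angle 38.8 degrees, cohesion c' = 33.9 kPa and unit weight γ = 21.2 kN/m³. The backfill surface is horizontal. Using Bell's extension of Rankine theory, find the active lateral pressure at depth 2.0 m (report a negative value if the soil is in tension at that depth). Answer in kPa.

-22.8 kPa

K_a = (1 − sin φ)/(1 + sin φ) = 0.2296.
σ_a = K_a γ z − 2c√K_a = 0.2296×21.2×2.0 − 2×33.9×0.4791 = -22.75 kPa.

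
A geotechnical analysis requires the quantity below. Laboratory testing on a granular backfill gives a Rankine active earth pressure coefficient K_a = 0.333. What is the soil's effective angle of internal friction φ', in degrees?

K_a = tan²(45° − φ/2) ⇒ 45° − φ/2 = arctan(√0.333) = 29.99°.
φ = 2(45° − 29.99°) = 30.02°.

30.0°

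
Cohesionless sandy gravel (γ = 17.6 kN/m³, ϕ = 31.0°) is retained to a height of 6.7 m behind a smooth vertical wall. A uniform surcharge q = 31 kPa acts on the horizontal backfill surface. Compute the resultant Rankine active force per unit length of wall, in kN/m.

K_a = tan²(45° − φ/2) = 0.3201.
Soil triangle: ½ K_a γ H² = 0.5×0.3201×17.6×6.7² = 126.4 kN/m.
Surcharge rectangle: K_a q H = 0.3201×31×6.7 = 66.48 kN/m.
Total = 126.4 + 66.48 = 192.9 kN/m.

193 kN/m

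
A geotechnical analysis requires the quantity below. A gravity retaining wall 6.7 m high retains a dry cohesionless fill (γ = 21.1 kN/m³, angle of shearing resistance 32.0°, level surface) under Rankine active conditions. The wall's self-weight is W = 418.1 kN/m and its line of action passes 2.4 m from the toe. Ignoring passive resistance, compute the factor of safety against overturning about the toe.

3.09

K_a = tan²(45° − 32.0°/2) = 0.3073.
P_a = ½K_aγH² = 0.5×0.3073×21.1×6.7² = 145.5 kN/m, acting at H/3 = 2.233 m above the base.
Overturning moment M_o = P_a × H/3 = 145.5 × 2.233 = 325.0.
Resisting moment M_r = W × 2.4 = 418.1 × 2.4 = 1003.
FS_overturning = M_r/M_o = 1003/325.0 = 3.088.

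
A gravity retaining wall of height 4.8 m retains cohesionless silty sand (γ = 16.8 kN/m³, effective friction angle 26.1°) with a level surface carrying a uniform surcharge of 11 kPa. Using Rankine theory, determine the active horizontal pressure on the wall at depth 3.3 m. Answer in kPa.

25.8 kPa

K_a = (1 − sin φ)/(1 + sin φ) = 0.3889.
σ_v = γz + q = 16.8 × 3.3 + 11 = 66.44 kPa.
σ_h = K_a σ_v = 0.3889 × 66.44 = 25.84 kPa.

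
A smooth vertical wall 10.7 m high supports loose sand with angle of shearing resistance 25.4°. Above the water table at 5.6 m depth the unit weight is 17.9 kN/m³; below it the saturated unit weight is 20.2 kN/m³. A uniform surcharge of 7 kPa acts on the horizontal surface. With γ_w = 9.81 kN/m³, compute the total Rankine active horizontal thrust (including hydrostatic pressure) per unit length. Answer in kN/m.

K_a = tan²(45° − φ/2) = 0.3996.
γ' = 20.2 − 9.81 = 10.39 kN/m³. h₂ = H − d_w = 5.1 m.
σ'_h: at surface K_a·q = 2.798; at WT K_a(q+γd_w) = 42.86; at base K_a(q+γd_w+γ'h₂) = 64.03 kPa.
P₁ = ½(2.798+42.86)×5.6 = 127.8; P₂ = ½(42.86+64.03)×5.1 = 272.6; P_w = ½γ_w h₂² = 127.6.
Total = 127.8+272.6+127.6 = 528.0 kN/m.

528 kN/m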